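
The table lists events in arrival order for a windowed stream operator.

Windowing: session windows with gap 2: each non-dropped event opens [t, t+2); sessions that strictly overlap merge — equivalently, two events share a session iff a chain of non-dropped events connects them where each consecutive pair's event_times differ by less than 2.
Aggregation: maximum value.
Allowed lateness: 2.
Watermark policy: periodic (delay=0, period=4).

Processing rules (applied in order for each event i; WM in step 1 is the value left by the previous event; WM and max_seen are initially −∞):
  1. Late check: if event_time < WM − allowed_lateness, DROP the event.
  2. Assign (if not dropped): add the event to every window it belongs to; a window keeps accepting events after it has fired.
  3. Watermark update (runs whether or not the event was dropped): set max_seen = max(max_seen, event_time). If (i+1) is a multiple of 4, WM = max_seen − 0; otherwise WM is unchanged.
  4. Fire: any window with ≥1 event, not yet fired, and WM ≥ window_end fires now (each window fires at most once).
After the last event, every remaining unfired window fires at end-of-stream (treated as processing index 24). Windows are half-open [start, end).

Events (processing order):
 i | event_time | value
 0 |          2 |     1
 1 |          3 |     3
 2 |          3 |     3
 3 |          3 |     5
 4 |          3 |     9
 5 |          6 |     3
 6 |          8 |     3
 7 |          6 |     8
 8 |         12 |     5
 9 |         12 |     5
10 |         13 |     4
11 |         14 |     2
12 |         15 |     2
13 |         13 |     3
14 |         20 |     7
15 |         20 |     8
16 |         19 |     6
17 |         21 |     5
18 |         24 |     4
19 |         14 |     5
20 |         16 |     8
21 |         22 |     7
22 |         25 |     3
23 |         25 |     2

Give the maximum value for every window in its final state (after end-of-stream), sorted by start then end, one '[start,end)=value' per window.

[2,5)=9 [6,8)=8 [8,10)=3 [12,17)=5 [19,24)=8 [24,27)=4

i=0 t=2 v=1: → [2,4); WM=−∞
i=1 t=3 v=3: → [2,5); WM=−∞
i=2 t=3 v=3: → [2,5); WM=−∞
i=3 t=3 v=5: → [2,5); WM=3
i=4 t=3 v=9: → [2,5); WM=3
i=5 t=6 v=3: → [6,8); WM=3
i=6 t=8 v=3: → [8,10); WM=3
i=7 t=6 v=8: → [6,8); WM=8
i=8 t=12 v=5: → [12,14); WM=8
i=9 t=12 v=5: → [12,14); WM=8
i=10 t=13 v=4: → [12,15); WM=8
i=11 t=14 v=2: → [12,16); WM=14
i=12 t=15 v=2: → [12,17); WM=14
i=13 t=13 v=3: → [12,17); WM=14
i=14 t=20 v=7: → [20,22); WM=14
i=15 t=20 v=8: → [20,22); WM=20
i=16 t=19 v=6: → [19,22); WM=20
i=17 t=21 v=5: → [19,23); WM=20
i=18 t=24 v=4: → [24,26); WM=20
i=19 t=14 v=5: DROP (t<20-2); WM=24
i=20 t=16 v=8: DROP (t<24-2); WM=24
i=21 t=22 v=7: → [19,24); WM=24
i=22 t=25 v=3: → [24,27); WM=24
i=23 t=25 v=2: → [24,27); WM=25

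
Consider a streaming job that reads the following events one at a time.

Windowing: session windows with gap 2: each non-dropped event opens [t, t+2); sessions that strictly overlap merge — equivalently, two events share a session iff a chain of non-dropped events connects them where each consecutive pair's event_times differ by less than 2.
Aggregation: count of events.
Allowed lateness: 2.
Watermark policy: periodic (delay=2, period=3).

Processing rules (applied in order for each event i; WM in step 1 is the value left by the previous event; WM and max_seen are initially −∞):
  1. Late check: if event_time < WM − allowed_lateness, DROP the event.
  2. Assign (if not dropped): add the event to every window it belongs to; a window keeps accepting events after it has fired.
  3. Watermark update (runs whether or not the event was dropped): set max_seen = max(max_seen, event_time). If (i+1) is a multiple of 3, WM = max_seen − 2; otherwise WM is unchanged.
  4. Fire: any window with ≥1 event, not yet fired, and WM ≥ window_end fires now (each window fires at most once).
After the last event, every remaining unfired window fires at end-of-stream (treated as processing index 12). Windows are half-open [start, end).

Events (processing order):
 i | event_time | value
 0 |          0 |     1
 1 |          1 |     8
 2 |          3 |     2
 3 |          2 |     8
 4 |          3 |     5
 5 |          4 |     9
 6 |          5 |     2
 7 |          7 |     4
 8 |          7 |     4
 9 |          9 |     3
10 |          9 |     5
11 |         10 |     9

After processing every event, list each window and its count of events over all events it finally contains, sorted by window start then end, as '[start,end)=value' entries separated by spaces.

[0,7)=7 [7,9)=2 [9,12)=3

i=0 t=0 v=1: → [0,2); WM=−∞
i=1 t=1 v=8: → [0,3); WM=−∞
i=2 t=3 v=2: → [3,5); WM=1
i=3 t=2 v=8: → [0,5); WM=1
i=4 t=3 v=5: → [0,5); WM=1
i=5 t=4 v=9: → [0,6); WM=2
i=6 t=5 v=2: → [0,7); WM=2
i=7 t=7 v=4: → [7,9); WM=2
i=8 t=7 v=4: → [7,9); WM=5
i=9 t=9 v=3: → [9,11); WM=5
i=10 t=9 v=5: → [9,11); WM=5
i=11 t=10 v=9: → [9,12); WM=8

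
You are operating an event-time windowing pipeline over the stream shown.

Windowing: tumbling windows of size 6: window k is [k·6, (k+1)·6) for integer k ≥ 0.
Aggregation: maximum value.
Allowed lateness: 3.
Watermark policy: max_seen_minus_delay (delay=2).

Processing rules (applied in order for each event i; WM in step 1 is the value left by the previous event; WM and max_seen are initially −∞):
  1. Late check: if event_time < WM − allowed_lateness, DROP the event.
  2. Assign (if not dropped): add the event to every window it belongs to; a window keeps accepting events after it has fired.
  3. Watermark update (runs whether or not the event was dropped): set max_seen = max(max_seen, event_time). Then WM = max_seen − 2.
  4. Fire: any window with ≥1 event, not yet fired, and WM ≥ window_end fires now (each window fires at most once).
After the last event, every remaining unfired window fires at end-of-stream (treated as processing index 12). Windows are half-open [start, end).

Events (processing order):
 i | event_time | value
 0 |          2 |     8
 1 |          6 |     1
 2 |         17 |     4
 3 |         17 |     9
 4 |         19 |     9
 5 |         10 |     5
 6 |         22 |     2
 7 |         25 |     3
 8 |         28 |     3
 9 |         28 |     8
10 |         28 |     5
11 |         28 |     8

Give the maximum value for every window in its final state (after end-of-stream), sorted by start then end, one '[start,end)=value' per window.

i=0 t=2 v=8: → [0,6); WM=0
i=1 t=6 v=1: → [6,12); WM=4
i=2 t=17 v=4: → [12,18); WM=15; [0,6) fires=8 [6,12) fires=1
i=3 t=17 v=9: → [12,18); WM=15
i=4 t=19 v=9: → [18,24); WM=17
i=5 t=10 v=5: DROP (t<17-3); WM=17
i=6 t=22 v=2: → [18,24); WM=20; [12,18) fires=9
i=7 t=25 v=3: → [24,30); WM=23
i=8 t=28 v=3: → [24,30); WM=26; [18,24) fires=9
i=9 t=28 v=8: → [24,30); WM=26
i=10 t=28 v=5: → [24,30); WM=26
i=11 t=28 v=8: → [24,30); WM=26

[0,6)=8 [6,12)=1 [12,18)=9 [18,24)=9 [24,30)=8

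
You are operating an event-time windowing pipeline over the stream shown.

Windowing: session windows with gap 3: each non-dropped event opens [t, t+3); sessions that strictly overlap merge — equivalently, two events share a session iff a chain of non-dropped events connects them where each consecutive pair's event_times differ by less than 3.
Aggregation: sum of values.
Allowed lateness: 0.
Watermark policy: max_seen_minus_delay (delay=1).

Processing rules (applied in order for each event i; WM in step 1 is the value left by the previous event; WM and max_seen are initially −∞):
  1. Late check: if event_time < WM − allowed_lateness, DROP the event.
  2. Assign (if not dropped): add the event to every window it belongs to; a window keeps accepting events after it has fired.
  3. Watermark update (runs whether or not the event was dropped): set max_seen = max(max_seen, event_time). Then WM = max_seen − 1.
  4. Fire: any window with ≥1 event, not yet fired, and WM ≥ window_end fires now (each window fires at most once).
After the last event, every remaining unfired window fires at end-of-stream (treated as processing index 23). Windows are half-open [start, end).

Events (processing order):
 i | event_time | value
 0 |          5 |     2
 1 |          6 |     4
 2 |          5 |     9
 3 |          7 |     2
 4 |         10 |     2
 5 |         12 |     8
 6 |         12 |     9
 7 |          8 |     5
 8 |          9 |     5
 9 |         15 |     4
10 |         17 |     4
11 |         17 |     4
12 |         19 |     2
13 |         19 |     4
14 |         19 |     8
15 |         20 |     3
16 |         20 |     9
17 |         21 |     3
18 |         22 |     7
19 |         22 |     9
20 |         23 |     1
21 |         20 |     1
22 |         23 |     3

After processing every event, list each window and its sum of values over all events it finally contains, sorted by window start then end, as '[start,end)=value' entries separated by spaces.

i=0 t=5 v=2: → [5,8); WM=4
i=1 t=6 v=4: → [5,9); WM=5
i=2 t=5 v=9: → [5,9); WM=5
i=3 t=7 v=2: → [5,10); WM=6
i=4 t=10 v=2: → [10,13); WM=9
i=5 t=12 v=8: → [10,15); WM=11
i=6 t=12 v=9: → [10,15); WM=11
i=7 t=8 v=5: DROP (t<11-0); WM=11
i=8 t=9 v=5: DROP (t<11-0); WM=11
i=9 t=15 v=4: → [15,18); WM=14
i=10 t=17 v=4: → [15,20); WM=16
i=11 t=17 v=4: → [15,20); WM=16
i=12 t=19 v=2: → [15,22); WM=18
i=13 t=19 v=4: → [15,22); WM=18
i=14 t=19 v=8: → [15,22); WM=18
i=15 t=20 v=3: → [15,23); WM=19
i=16 t=20 v=9: → [15,23); WM=19
i=17 t=21 v=3: → [15,24); WM=20
i=18 t=22 v=7: → [15,25); WM=21
i=19 t=22 v=9: → [15,25); WM=21
i=20 t=23 v=1: → [15,26); WM=22
i=21 t=20 v=1: DROP (t<22-0); WM=22
i=22 t=23 v=3: → [15,26); WM=22

[5,10)=17 [10,15)=19 [15,26)=61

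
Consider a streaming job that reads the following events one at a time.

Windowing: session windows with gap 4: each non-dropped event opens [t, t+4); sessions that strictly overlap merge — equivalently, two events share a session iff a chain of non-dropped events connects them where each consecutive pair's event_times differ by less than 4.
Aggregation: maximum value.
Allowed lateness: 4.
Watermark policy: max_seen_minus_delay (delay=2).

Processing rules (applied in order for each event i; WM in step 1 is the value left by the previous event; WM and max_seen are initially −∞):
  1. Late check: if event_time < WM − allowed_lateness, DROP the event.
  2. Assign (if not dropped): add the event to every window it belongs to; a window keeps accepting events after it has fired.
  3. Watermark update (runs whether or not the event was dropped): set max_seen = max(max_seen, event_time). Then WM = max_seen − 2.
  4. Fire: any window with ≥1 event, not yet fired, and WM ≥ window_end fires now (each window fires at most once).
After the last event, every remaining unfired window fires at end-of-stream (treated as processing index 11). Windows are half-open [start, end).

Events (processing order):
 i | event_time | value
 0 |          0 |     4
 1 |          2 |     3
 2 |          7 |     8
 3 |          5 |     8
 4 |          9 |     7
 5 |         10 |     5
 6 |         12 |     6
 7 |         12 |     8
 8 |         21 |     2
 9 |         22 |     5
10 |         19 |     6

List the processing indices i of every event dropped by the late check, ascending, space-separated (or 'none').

none

i=0 t=0 v=4: → [0,4); WM=-2
i=1 t=2 v=3: → [0,6); WM=0
i=2 t=7 v=8: → [7,11); WM=5
i=3 t=5 v=8: → [0,11); WM=5
i=4 t=9 v=7: → [0,13); WM=7
i=5 t=10 v=5: → [0,14); WM=8
i=6 t=12 v=6: → [0,16); WM=10
i=7 t=12 v=8: → [0,16); WM=10
i=8 t=21 v=2: → [21,25); WM=19
i=9 t=22 v=5: → [21,26); WM=20
i=10 t=19 v=6: → [19,26); WM=20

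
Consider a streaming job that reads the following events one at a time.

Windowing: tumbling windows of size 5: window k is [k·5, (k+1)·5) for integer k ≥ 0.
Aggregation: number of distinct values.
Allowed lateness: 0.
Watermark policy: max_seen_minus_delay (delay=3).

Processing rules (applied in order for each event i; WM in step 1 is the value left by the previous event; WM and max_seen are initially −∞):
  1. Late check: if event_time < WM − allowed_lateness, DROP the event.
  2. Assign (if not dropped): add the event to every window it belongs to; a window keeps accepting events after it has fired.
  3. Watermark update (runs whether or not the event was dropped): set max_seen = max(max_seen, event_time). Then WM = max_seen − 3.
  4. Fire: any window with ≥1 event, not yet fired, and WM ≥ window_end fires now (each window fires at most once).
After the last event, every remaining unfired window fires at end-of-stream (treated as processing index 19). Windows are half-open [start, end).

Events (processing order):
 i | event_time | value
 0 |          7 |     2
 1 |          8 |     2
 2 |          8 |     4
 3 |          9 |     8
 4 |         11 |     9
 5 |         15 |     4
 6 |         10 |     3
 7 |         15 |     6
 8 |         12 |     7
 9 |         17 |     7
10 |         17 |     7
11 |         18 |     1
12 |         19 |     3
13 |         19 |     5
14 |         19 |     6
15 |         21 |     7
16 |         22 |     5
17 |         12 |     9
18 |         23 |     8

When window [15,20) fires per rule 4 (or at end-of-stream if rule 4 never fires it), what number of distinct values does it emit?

6

i=0 t=7 v=2: → [5,10); WM=4
i=1 t=8 v=2: → [5,10); WM=5
i=2 t=8 v=4: → [5,10); WM=5
i=3 t=9 v=8: → [5,10); WM=6
i=4 t=11 v=9: → [10,15); WM=8
i=5 t=15 v=4: → [15,20); WM=12; [5,10) fires=3
i=6 t=10 v=3: DROP (t<12-0); WM=12
i=7 t=15 v=6: → [15,20); WM=12
i=8 t=12 v=7: → [10,15); WM=12
i=9 t=17 v=7: → [15,20); WM=14
i=10 t=17 v=7: → [15,20); WM=14
i=11 t=18 v=1: → [15,20); WM=15; [10,15) fires=2
i=12 t=19 v=3: → [15,20); WM=16
i=13 t=19 v=5: → [15,20); WM=16
i=14 t=19 v=6: → [15,20); WM=16
i=15 t=21 v=7: → [20,25); WM=18
i=16 t=22 v=5: → [20,25); WM=19
i=17 t=12 v=9: DROP (t<19-0); WM=19
i=18 t=23 v=8: → [20,25); WM=20; [15,20) fires=6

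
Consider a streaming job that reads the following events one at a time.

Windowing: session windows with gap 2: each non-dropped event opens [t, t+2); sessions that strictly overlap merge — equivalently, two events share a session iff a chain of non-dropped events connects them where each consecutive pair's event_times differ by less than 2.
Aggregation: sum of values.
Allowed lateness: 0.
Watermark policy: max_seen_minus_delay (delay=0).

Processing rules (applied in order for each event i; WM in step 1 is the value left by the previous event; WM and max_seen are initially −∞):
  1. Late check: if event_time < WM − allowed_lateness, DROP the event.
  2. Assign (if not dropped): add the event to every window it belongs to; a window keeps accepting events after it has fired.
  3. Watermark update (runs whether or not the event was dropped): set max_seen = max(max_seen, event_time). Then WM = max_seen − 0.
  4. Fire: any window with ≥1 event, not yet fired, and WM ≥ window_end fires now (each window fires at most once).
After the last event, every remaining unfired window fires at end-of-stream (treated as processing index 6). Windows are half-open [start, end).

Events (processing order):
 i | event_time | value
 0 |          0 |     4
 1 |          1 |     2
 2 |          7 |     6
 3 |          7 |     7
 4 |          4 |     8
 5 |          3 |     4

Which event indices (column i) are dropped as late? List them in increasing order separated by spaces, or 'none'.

4 5

i=0 t=0 v=4: → [0,2); WM=0
i=1 t=1 v=2: → [0,3); WM=1
i=2 t=7 v=6: → [7,9); WM=7
i=3 t=7 v=7: → [7,9); WM=7
i=4 t=4 v=8: DROP (t<7-0); WM=7
i=5 t=3 v=4: DROP (t<7-0); WM=7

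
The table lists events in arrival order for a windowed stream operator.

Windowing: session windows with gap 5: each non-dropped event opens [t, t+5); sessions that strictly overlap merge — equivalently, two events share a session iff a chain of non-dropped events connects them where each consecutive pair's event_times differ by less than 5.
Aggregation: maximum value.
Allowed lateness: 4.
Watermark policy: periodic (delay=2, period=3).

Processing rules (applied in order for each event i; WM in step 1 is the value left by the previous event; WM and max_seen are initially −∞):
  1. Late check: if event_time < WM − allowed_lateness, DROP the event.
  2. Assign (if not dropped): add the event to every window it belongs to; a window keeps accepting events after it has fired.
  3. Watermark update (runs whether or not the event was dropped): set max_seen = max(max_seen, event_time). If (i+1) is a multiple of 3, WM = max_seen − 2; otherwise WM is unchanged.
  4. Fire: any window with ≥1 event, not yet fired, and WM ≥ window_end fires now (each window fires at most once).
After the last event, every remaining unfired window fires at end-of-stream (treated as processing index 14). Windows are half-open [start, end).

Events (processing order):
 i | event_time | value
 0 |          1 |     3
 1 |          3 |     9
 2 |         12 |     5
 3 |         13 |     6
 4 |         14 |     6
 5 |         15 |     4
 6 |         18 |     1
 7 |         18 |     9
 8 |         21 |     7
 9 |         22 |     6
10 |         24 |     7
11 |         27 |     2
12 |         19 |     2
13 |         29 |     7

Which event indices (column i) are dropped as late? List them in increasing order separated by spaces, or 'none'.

i=0 t=1 v=3: → [1,6); WM=−∞
i=1 t=3 v=9: → [1,8); WM=−∞
i=2 t=12 v=5: → [12,17); WM=10
i=3 t=13 v=6: → [12,18); WM=10
i=4 t=14 v=6: → [12,19); WM=10
i=5 t=15 v=4: → [12,20); WM=13
i=6 t=18 v=1: → [12,23); WM=13
i=7 t=18 v=9: → [12,23); WM=13
i=8 t=21 v=7: → [12,26); WM=19
i=9 t=22 v=6: → [12,27); WM=19
i=10 t=24 v=7: → [12,29); WM=19
i=11 t=27 v=2: → [12,32); WM=25
i=12 t=19 v=2: DROP (t<25-4); WM=25
i=13 t=29 v=7: → [12,34); WM=25

12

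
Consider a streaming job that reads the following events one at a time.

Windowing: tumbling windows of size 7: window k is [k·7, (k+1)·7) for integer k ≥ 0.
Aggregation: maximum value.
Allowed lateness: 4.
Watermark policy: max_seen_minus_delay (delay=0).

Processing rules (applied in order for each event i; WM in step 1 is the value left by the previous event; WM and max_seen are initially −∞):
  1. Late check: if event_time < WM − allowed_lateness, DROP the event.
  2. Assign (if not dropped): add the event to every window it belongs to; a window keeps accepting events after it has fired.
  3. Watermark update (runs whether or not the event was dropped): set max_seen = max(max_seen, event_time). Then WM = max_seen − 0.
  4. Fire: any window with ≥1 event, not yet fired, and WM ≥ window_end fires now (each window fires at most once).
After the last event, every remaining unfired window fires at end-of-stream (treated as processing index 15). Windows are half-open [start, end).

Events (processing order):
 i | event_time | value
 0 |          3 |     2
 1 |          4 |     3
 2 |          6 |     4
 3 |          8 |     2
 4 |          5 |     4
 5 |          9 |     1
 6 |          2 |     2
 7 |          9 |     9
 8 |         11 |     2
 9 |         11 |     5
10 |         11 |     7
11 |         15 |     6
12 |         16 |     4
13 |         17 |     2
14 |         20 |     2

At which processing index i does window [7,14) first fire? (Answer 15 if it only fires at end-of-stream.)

i=0 t=3 v=2: → [0,7); WM=3
i=1 t=4 v=3: → [0,7); WM=4
i=2 t=6 v=4: → [0,7); WM=6
i=3 t=8 v=2: → [7,14); WM=8; [0,7) fires=4
i=4 t=5 v=4: → [0,7); WM=8
i=5 t=9 v=1: → [7,14); WM=9
i=6 t=2 v=2: DROP (t<9-4); WM=9
i=7 t=9 v=9: → [7,14); WM=9
i=8 t=11 v=2: → [7,14); WM=11
i=9 t=11 v=5: → [7,14); WM=11
i=10 t=11 v=7: → [7,14); WM=11
i=11 t=15 v=6: → [14,21); WM=15; [7,14) fires=9
i=12 t=16 v=4: → [14,21); WM=16
i=13 t=17 v=2: → [14,21); WM=17
i=14 t=20 v=2: → [14,21); WM=20

11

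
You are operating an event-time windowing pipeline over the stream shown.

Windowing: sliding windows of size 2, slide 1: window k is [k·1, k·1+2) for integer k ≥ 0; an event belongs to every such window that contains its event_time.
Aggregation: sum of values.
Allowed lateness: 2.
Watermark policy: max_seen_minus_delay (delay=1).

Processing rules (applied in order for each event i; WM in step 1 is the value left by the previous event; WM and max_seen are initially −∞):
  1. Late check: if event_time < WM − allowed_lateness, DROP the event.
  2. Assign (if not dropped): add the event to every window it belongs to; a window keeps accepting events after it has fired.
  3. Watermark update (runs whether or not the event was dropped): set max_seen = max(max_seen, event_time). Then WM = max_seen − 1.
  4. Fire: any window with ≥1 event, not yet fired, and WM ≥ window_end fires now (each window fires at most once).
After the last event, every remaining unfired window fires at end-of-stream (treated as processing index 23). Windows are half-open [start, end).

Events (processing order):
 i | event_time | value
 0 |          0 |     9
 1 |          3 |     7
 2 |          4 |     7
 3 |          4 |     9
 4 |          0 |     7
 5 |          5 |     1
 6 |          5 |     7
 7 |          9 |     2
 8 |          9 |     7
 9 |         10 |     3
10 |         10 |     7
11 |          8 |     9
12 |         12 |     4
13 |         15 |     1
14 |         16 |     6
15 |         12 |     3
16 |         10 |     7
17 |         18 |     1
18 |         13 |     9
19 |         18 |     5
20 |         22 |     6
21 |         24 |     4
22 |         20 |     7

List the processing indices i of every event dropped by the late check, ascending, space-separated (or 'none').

4 15 16 18 22

i=0 t=0 v=9: → [0,2); WM=-1
i=1 t=3 v=7: → [3,5),[2,4); WM=2; [0,2) fires=9
i=2 t=4 v=7: → [4,6),[3,5); WM=3
i=3 t=4 v=9: → [4,6),[3,5); WM=3
i=4 t=0 v=7: DROP (t<3-2); WM=3
i=5 t=5 v=1: → [5,7),[4,6); WM=4; [2,4) fires=7
i=6 t=5 v=7: → [5,7),[4,6); WM=4
i=7 t=9 v=2: → [9,11),[8,10); WM=8; [3,5) fires=23 [4,6) fires=24 [5,7) fires=8
i=8 t=9 v=7: → [9,11),[8,10); WM=8
i=9 t=10 v=3: → [10,12),[9,11); WM=9
i=10 t=10 v=7: → [10,12),[9,11); WM=9
i=11 t=8 v=9: → [8,10),[7,9); WM=9; [7,9) fires=9
i=12 t=12 v=4: → [12,14),[11,13); WM=11; [8,10) fires=18 [9,11) fires=19
i=13 t=15 v=1: → [15,17),[14,16); WM=14; [10,12) fires=10 [11,13) fires=4 [12,14) fires=4
i=14 t=16 v=6: → [16,18),[15,17); WM=15
i=15 t=12 v=3: DROP (t<15-2); WM=15
i=16 t=10 v=7: DROP (t<15-2); WM=15
i=17 t=18 v=1: → [18,20),[17,19); WM=17; [14,16) fires=1 [15,17) fires=7
i=18 t=13 v=9: DROP (t<17-2); WM=17
i=19 t=18 v=5: → [18,20),[17,19); WM=17
i=20 t=22 v=6: → [22,24),[21,23); WM=21; [16,18) fires=6 [17,19) fires=6 [18,20) fires=6
i=21 t=24 v=4: → [24,26),[23,25); WM=23; [21,23) fires=6
i=22 t=20 v=7: DROP (t<23-2); WM=23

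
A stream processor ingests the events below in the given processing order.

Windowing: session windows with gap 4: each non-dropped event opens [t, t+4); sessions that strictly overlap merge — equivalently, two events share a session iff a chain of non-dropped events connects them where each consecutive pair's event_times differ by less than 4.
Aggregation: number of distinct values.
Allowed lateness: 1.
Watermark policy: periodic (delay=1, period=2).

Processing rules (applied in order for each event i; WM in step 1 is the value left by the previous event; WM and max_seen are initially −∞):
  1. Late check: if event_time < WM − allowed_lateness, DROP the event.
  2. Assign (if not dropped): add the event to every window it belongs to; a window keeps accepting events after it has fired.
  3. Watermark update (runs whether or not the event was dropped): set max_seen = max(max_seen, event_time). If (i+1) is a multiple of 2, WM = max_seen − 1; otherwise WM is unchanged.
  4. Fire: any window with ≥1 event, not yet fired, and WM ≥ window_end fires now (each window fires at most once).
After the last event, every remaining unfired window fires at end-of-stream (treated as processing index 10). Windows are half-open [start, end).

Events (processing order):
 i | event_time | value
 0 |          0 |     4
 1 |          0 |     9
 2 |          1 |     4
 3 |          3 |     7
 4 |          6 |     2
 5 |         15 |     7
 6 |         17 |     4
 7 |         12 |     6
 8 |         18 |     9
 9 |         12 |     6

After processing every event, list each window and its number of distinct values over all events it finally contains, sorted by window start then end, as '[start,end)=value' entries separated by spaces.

i=0 t=0 v=4: → [0,4); WM=−∞
i=1 t=0 v=9: → [0,4); WM=-1
i=2 t=1 v=4: → [0,5); WM=-1
i=3 t=3 v=7: → [0,7); WM=2
i=4 t=6 v=2: → [0,10); WM=2
i=5 t=15 v=7: → [15,19); WM=14
i=6 t=17 v=4: → [15,21); WM=14
i=7 t=12 v=6: DROP (t<14-1); WM=16
i=8 t=18 v=9: → [15,22); WM=16
i=9 t=12 v=6: DROP (t<16-1); WM=17

[0,10)=4 [15,22)=3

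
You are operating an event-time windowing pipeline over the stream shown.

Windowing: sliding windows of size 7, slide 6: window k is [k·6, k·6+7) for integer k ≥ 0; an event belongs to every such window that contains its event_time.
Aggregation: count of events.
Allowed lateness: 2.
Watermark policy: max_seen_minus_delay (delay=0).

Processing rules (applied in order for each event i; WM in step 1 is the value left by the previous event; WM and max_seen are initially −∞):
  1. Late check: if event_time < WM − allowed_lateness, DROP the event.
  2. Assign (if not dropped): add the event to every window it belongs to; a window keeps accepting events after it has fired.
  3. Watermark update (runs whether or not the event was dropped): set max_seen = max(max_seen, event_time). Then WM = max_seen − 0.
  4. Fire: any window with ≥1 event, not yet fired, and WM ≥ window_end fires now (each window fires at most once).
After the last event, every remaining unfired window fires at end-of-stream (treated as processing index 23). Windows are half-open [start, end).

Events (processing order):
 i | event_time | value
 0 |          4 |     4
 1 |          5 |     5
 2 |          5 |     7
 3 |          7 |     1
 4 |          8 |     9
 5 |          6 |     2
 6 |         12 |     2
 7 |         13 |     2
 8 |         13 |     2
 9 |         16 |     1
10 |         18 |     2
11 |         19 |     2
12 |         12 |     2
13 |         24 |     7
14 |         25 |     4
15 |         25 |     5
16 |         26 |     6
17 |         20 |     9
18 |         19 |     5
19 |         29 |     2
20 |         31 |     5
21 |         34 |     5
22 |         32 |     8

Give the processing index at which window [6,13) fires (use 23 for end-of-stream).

7

i=0 t=4 v=4: → [0,7); WM=4
i=1 t=5 v=5: → [0,7); WM=5
i=2 t=5 v=7: → [0,7); WM=5
i=3 t=7 v=1: → [6,13); WM=7; [0,7) fires=3
i=4 t=8 v=9: → [6,13); WM=8
i=5 t=6 v=2: → [6,13),[0,7); WM=8
i=6 t=12 v=2: → [12,19),[6,13); WM=12
i=7 t=13 v=2: → [12,19); WM=13; [6,13) fires=4
i=8 t=13 v=2: → [12,19); WM=13
i=9 t=16 v=1: → [12,19); WM=16
i=10 t=18 v=2: → [18,25),[12,19); WM=18
i=11 t=19 v=2: → [18,25); WM=19; [12,19) fires=5
i=12 t=12 v=2: DROP (t<19-2); WM=19
i=13 t=24 v=7: → [24,31),[18,25); WM=24
i=14 t=25 v=4: → [24,31); WM=25; [18,25) fires=3
i=15 t=25 v=5: → [24,31); WM=25
i=16 t=26 v=6: → [24,31); WM=26
i=17 t=20 v=9: DROP (t<26-2); WM=26
i=18 t=19 v=5: DROP (t<26-2); WM=26
i=19 t=29 v=2: → [24,31); WM=29
i=20 t=31 v=5: → [30,37); WM=31; [24,31) fires=5
i=21 t=34 v=5: → [30,37); WM=34
i=22 t=32 v=8: → [30,37); WM=34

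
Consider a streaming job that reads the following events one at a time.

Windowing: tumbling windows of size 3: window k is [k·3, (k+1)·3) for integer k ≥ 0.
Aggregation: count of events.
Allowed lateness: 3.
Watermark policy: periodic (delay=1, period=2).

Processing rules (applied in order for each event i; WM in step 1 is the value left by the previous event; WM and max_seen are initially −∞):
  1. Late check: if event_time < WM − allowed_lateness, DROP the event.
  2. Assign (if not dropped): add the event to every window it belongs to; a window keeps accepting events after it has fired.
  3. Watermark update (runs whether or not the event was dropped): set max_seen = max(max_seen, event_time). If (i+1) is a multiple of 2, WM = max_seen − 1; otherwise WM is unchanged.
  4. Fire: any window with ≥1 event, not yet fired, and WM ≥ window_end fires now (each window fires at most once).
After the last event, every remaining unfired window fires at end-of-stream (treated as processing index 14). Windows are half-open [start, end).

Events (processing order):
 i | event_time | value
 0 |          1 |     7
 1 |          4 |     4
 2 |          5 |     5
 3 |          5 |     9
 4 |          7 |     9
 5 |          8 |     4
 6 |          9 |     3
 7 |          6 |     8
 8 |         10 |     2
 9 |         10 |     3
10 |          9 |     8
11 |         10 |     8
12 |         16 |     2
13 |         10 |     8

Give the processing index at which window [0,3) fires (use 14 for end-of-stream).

1

i=0 t=1 v=7: → [0,3); WM=−∞
i=1 t=4 v=4: → [3,6); WM=3; [0,3) fires=1
i=2 t=5 v=5: → [3,6); WM=3
i=3 t=5 v=9: → [3,6); WM=4
i=4 t=7 v=9: → [6,9); WM=4
i=5 t=8 v=4: → [6,9); WM=7; [3,6) fires=3
i=6 t=9 v=3: → [9,12); WM=7
i=7 t=6 v=8: → [6,9); WM=8
i=8 t=10 v=2: → [9,12); WM=8
i=9 t=10 v=3: → [9,12); WM=9; [6,9) fires=3
i=10 t=9 v=8: → [9,12); WM=9
i=11 t=10 v=8: → [9,12); WM=9
i=12 t=16 v=2: → [15,18); WM=9
i=13 t=10 v=8: → [9,12); WM=15; [9,12) fires=6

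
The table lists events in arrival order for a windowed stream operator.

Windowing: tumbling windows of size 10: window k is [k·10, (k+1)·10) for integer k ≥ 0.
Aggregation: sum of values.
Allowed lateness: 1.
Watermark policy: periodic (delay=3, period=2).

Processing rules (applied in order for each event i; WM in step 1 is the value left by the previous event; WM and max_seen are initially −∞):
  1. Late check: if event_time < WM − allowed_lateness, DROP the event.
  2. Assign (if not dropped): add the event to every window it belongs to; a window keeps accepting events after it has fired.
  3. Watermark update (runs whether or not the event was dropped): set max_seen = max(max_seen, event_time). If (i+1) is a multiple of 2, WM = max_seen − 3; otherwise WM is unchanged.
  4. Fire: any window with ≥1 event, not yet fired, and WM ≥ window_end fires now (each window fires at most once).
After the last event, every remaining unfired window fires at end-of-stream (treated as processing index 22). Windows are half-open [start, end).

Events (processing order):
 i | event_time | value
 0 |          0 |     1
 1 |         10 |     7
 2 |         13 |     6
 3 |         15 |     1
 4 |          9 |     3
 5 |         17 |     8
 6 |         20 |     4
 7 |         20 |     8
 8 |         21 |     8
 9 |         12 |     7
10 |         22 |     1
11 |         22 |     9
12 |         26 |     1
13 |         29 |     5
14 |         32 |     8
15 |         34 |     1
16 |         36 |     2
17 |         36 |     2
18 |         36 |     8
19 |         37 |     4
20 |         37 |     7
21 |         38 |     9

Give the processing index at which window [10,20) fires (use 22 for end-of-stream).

13

i=0 t=0 v=1: → [0,10); WM=−∞
i=1 t=10 v=7: → [10,20); WM=7
i=2 t=13 v=6: → [10,20); WM=7
i=3 t=15 v=1: → [10,20); WM=12; [0,10) fires=1
i=4 t=9 v=3: DROP (t<12-1); WM=12
i=5 t=17 v=8: → [10,20); WM=14
i=6 t=20 v=4: → [20,30); WM=14
i=7 t=20 v=8: → [20,30); WM=17
i=8 t=21 v=8: → [20,30); WM=17
i=9 t=12 v=7: DROP (t<17-1); WM=18
i=10 t=22 v=1: → [20,30); WM=18
i=11 t=22 v=9: → [20,30); WM=19
i=12 t=26 v=1: → [20,30); WM=19
i=13 t=29 v=5: → [20,30); WM=26; [10,20) fires=22
i=14 t=32 v=8: → [30,40); WM=26
i=15 t=34 v=1: → [30,40); WM=31; [20,30) fires=36
i=16 t=36 v=2: → [30,40); WM=31
i=17 t=36 v=2: → [30,40); WM=33
i=18 t=36 v=8: → [30,40); WM=33
i=19 t=37 v=4: → [30,40); WM=34
i=20 t=37 v=7: → [30,40); WM=34
i=21 t=38 v=9: → [30,40); WM=35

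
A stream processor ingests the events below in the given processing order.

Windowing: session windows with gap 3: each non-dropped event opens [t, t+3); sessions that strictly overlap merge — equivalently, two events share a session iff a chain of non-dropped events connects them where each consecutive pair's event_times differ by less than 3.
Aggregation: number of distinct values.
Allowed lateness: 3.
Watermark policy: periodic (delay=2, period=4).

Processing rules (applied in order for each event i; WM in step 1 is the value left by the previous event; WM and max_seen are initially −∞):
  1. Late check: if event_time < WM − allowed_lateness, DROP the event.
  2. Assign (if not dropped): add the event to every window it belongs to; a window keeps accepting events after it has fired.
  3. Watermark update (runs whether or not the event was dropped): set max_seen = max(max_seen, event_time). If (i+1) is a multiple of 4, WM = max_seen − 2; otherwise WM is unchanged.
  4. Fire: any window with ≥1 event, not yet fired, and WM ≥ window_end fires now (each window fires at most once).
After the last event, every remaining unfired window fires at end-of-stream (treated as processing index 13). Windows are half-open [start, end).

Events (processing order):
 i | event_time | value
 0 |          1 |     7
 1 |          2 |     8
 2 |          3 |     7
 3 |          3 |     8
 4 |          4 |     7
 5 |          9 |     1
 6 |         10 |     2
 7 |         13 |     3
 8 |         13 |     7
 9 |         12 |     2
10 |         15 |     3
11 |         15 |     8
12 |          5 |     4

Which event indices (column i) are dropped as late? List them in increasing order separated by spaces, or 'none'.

12

i=0 t=1 v=7: → [1,4); WM=−∞
i=1 t=2 v=8: → [1,5); WM=−∞
i=2 t=3 v=7: → [1,6); WM=−∞
i=3 t=3 v=8: → [1,6); WM=1
i=4 t=4 v=7: → [1,7); WM=1
i=5 t=9 v=1: → [9,12); WM=1
i=6 t=10 v=2: → [9,13); WM=1
i=7 t=13 v=3: → [13,16); WM=11
i=8 t=13 v=7: → [13,16); WM=11
i=9 t=12 v=2: → [9,16); WM=11
i=10 t=15 v=3: → [9,18); WM=11
i=11 t=15 v=8: → [9,18); WM=13
i=12 t=5 v=4: DROP (t<13-3); WM=13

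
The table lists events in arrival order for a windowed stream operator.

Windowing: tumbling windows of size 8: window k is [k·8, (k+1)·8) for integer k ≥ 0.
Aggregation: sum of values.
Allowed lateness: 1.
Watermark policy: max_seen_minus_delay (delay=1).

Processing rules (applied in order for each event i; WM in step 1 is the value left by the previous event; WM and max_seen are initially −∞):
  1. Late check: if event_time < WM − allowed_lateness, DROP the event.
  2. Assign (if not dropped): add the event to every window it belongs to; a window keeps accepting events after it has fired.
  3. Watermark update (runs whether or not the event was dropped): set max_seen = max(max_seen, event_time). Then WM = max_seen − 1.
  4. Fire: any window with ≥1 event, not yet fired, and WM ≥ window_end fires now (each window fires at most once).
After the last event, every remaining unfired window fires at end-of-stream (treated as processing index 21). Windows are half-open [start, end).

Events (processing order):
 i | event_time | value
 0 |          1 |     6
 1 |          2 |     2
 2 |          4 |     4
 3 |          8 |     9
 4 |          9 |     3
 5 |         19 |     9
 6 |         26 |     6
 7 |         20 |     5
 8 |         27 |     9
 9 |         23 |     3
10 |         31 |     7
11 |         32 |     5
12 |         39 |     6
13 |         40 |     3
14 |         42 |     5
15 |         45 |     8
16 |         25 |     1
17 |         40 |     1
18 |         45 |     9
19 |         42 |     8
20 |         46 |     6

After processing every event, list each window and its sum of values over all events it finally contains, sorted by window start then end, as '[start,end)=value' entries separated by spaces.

i=0 t=1 v=6: → [0,8); WM=0
i=1 t=2 v=2: → [0,8); WM=1
i=2 t=4 v=4: → [0,8); WM=3
i=3 t=8 v=9: → [8,16); WM=7
i=4 t=9 v=3: → [8,16); WM=8; [0,8) fires=12
i=5 t=19 v=9: → [16,24); WM=18; [8,16) fires=12
i=6 t=26 v=6: → [24,32); WM=25; [16,24) fires=9
i=7 t=20 v=5: DROP (t<25-1); WM=25
i=8 t=27 v=9: → [24,32); WM=26
i=9 t=23 v=3: DROP (t<26-1); WM=26
i=10 t=31 v=7: → [24,32); WM=30
i=11 t=32 v=5: → [32,40); WM=31
i=12 t=39 v=6: → [32,40); WM=38; [24,32) fires=22
i=13 t=40 v=3: → [40,48); WM=39
i=14 t=42 v=5: → [40,48); WM=41; [32,40) fires=11
i=15 t=45 v=8: → [40,48); WM=44
i=16 t=25 v=1: DROP (t<44-1); WM=44
i=17 t=40 v=1: DROP (t<44-1); WM=44
i=18 t=45 v=9: → [40,48); WM=44
i=19 t=42 v=8: DROP (t<44-1); WM=44
i=20 t=46 v=6: → [40,48); WM=45

[0,8)=12 [8,16)=12 [16,24)=9 [24,32)=22 [32,40)=11 [40,48)=31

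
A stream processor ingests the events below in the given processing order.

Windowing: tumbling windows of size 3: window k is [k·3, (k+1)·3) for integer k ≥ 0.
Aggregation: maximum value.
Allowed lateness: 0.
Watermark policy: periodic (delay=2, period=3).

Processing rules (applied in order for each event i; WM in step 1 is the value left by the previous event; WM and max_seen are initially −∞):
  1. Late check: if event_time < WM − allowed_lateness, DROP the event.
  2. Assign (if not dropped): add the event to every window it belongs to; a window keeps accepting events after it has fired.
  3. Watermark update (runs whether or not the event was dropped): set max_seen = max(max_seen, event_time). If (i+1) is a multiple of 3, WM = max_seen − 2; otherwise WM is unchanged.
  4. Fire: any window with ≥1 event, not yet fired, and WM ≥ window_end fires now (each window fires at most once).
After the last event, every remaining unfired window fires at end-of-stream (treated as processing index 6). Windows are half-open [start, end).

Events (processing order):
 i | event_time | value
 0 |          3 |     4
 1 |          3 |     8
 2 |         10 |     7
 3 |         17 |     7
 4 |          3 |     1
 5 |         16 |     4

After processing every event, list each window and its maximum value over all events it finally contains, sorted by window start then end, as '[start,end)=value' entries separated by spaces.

i=0 t=3 v=4: → [3,6); WM=−∞
i=1 t=3 v=8: → [3,6); WM=−∞
i=2 t=10 v=7: → [9,12); WM=8; [3,6) fires=8
i=3 t=17 v=7: → [15,18); WM=8
i=4 t=3 v=1: DROP (t<8-0); WM=8
i=5 t=16 v=4: → [15,18); WM=15; [9,12) fires=7

[3,6)=8 [9,12)=7 [15,18)=7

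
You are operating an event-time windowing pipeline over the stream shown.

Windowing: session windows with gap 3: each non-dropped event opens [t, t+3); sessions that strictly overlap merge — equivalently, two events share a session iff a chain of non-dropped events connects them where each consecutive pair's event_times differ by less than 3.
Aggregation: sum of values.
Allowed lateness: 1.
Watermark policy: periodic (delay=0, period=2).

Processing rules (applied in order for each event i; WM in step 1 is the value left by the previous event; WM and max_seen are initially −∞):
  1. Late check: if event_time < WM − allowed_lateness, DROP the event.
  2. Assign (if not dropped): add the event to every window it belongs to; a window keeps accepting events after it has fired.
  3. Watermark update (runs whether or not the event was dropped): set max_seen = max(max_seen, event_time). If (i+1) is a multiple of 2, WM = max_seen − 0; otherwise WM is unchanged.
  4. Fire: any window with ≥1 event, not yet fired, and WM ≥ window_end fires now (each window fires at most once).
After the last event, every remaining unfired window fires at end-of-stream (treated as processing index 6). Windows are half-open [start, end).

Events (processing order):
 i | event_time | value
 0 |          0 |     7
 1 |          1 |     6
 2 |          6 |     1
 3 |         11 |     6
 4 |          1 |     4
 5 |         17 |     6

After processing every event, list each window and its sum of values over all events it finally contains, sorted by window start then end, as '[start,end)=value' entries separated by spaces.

i=0 t=0 v=7: → [0,3); WM=−∞
i=1 t=1 v=6: → [0,4); WM=1
i=2 t=6 v=1: → [6,9); WM=1
i=3 t=11 v=6: → [11,14); WM=11
i=4 t=1 v=4: DROP (t<11-1); WM=11
i=5 t=17 v=6: → [17,20); WM=17

[0,4)=13 [6,9)=1 [11,14)=6 [17,20)=6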